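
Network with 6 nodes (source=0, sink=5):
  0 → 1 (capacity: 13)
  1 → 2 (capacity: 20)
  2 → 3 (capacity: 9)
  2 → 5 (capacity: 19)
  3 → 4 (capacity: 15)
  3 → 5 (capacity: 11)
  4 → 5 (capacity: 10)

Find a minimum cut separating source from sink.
Min cut value = 13, edges: (0,1)

Min cut value: 13
Partition: S = [0], T = [1, 2, 3, 4, 5]
Cut edges: (0,1)

By max-flow min-cut theorem, max flow = min cut = 13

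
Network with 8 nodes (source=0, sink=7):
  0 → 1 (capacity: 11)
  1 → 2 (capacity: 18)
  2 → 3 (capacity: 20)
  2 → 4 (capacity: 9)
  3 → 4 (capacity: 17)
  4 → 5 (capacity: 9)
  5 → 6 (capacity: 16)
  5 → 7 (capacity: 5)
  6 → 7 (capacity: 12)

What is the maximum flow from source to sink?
Maximum flow = 9

Max flow: 9

Flow assignment:
  0 → 1: 9/11
  1 → 2: 9/18
  2 → 4: 9/9
  4 → 5: 9/9
  5 → 6: 4/16
  5 → 7: 5/5
  6 → 7: 4/12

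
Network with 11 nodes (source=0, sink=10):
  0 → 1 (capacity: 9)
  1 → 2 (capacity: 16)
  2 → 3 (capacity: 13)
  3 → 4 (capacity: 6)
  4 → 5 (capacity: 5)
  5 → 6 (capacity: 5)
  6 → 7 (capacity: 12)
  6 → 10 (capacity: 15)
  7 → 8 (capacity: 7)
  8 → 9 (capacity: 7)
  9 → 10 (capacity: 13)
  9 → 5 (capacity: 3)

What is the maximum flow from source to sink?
Maximum flow = 5

Max flow: 5

Flow assignment:
  0 → 1: 5/9
  1 → 2: 5/16
  2 → 3: 5/13
  3 → 4: 5/6
  4 → 5: 5/5
  5 → 6: 5/5
  6 → 10: 5/15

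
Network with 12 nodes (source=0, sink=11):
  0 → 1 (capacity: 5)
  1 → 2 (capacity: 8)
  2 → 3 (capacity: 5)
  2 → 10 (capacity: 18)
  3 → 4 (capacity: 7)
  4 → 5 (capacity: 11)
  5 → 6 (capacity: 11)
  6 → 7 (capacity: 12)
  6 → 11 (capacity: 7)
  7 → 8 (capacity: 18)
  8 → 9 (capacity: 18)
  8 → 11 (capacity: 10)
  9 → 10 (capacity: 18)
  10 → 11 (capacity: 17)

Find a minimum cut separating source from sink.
Min cut value = 5, edges: (0,1)

Min cut value: 5
Partition: S = [0], T = [1, 2, 3, 4, 5, 6, 7, 8, 9, 10, 11]
Cut edges: (0,1)

By max-flow min-cut theorem, max flow = min cut = 5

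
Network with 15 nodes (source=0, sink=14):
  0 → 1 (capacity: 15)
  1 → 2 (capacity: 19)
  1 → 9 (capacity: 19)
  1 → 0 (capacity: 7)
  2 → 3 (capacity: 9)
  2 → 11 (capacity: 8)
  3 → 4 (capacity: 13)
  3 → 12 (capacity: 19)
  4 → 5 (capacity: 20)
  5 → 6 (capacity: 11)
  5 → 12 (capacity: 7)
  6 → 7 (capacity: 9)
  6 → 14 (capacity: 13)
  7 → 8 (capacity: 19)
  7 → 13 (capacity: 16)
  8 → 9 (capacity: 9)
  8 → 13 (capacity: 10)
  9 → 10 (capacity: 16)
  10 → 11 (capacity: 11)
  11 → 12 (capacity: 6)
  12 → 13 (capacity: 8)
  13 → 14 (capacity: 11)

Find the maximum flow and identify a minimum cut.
Max flow = 15, Min cut edges: (2,3), (11,12)

Maximum flow: 15
Minimum cut: (2,3), (11,12)
Partition: S = [0, 1, 2, 9, 10, 11], T = [3, 4, 5, 6, 7, 8, 12, 13, 14]

Max-flow min-cut theorem verified: both equal 15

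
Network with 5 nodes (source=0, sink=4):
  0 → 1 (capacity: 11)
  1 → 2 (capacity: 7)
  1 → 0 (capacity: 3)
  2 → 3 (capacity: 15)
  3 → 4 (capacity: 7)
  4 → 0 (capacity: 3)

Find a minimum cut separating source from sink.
Min cut value = 7, edges: (3,4)

Min cut value: 7
Partition: S = [0, 1, 2, 3], T = [4]
Cut edges: (3,4)

By max-flow min-cut theorem, max flow = min cut = 7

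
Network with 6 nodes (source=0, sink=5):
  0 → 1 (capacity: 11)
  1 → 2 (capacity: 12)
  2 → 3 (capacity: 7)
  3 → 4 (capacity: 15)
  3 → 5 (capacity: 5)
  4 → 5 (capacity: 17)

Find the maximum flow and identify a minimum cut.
Max flow = 7, Min cut edges: (2,3)

Maximum flow: 7
Minimum cut: (2,3)
Partition: S = [0, 1, 2], T = [3, 4, 5]

Max-flow min-cut theorem verified: both equal 7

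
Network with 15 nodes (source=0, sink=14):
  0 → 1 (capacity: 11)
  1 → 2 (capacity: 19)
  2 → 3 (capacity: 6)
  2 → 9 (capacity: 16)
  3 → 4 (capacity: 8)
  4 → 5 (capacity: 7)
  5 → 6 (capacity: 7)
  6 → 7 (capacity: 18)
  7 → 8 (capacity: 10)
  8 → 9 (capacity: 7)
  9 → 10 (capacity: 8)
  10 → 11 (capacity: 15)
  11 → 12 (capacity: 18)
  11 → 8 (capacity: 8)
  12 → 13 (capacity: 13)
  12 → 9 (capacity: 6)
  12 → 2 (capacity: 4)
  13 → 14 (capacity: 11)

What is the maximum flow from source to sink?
Maximum flow = 8

Max flow: 8

Flow assignment:
  0 → 1: 8/11
  1 → 2: 8/19
  2 → 9: 8/16
  9 → 10: 8/8
  10 → 11: 8/15
  11 → 12: 8/18
  12 → 13: 8/13
  13 → 14: 8/11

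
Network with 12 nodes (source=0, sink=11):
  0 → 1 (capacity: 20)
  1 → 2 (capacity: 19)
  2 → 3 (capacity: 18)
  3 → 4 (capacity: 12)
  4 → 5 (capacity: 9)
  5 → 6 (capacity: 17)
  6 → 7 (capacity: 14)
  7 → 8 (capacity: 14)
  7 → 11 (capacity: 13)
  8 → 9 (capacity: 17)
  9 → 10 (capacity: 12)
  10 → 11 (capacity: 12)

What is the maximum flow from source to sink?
Maximum flow = 9

Max flow: 9

Flow assignment:
  0 → 1: 9/20
  1 → 2: 9/19
  2 → 3: 9/18
  3 → 4: 9/12
  4 → 5: 9/9
  5 → 6: 9/17
  6 → 7: 9/14
  7 → 11: 9/13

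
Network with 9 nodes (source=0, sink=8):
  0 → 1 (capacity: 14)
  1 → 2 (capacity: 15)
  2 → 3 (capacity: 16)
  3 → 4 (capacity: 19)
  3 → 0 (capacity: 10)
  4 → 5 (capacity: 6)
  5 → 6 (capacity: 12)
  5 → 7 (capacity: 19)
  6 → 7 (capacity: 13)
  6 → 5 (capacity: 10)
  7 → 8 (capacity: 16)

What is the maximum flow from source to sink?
Maximum flow = 6

Max flow: 6

Flow assignment:
  0 → 1: 14/14
  1 → 2: 14/15
  2 → 3: 14/16
  3 → 4: 6/19
  3 → 0: 8/10
  4 → 5: 6/6
  5 → 7: 6/19
  7 → 8: 6/16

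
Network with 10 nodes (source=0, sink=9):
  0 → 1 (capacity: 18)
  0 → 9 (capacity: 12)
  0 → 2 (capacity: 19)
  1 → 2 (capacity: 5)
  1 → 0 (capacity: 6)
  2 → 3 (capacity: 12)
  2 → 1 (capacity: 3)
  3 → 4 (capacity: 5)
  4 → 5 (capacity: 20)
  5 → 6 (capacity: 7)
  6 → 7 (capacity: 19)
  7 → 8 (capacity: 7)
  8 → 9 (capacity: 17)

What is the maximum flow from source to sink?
Maximum flow = 17

Max flow: 17

Flow assignment:
  0 → 9: 12/12
  0 → 2: 8/19
  1 → 0: 3/6
  2 → 3: 5/12
  2 → 1: 3/3
  3 → 4: 5/5
  4 → 5: 5/20
  5 → 6: 5/7
  6 → 7: 5/19
  7 → 8: 5/7
  8 → 9: 5/17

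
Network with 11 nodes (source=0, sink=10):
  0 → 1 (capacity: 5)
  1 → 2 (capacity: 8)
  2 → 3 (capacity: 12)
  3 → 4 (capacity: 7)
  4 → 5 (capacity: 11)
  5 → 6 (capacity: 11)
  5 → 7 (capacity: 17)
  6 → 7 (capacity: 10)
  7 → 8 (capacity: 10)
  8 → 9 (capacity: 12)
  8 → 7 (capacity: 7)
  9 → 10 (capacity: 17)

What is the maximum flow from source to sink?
Maximum flow = 5

Max flow: 5

Flow assignment:
  0 → 1: 5/5
  1 → 2: 5/8
  2 → 3: 5/12
  3 → 4: 5/7
  4 → 5: 5/11
  5 → 7: 5/17
  7 → 8: 5/10
  8 → 9: 5/12
  9 → 10: 5/17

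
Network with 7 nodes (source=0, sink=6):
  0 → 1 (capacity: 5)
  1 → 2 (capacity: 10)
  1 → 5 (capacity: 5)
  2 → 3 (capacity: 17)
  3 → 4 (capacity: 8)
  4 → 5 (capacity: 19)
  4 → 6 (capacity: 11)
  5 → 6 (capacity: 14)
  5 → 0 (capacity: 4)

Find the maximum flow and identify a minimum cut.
Max flow = 5, Min cut edges: (0,1)

Maximum flow: 5
Minimum cut: (0,1)
Partition: S = [0], T = [1, 2, 3, 4, 5, 6]

Max-flow min-cut theorem verified: both equal 5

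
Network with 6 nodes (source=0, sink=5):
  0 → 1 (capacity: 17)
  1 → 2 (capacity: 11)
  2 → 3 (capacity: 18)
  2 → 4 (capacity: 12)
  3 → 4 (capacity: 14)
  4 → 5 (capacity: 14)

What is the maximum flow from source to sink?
Maximum flow = 11

Max flow: 11

Flow assignment:
  0 → 1: 11/17
  1 → 2: 11/11
  2 → 4: 11/12
  4 → 5: 11/14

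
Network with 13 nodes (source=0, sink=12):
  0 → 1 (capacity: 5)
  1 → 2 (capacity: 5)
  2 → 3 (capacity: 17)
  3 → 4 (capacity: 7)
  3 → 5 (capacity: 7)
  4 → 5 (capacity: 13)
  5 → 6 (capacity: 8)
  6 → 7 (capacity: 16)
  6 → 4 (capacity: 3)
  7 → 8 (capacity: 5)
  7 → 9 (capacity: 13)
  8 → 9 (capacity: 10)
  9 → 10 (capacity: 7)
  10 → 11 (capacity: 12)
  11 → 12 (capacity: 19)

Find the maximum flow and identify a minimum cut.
Max flow = 5, Min cut edges: (1,2)

Maximum flow: 5
Minimum cut: (1,2)
Partition: S = [0, 1], T = [2, 3, 4, 5, 6, 7, 8, 9, 10, 11, 12]

Max-flow min-cut theorem verified: both equal 5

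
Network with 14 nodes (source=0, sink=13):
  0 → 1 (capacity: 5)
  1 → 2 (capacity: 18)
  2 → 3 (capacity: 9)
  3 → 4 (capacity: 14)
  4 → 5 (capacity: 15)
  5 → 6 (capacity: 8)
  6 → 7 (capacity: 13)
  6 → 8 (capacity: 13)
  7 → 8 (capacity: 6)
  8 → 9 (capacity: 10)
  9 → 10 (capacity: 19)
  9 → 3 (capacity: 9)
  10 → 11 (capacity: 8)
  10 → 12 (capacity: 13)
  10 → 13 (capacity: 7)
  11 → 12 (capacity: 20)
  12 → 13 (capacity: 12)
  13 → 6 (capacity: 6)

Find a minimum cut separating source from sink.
Min cut value = 5, edges: (0,1)

Min cut value: 5
Partition: S = [0], T = [1, 2, 3, 4, 5, 6, 7, 8, 9, 10, 11, 12, 13]
Cut edges: (0,1)

By max-flow min-cut theorem, max flow = min cut = 5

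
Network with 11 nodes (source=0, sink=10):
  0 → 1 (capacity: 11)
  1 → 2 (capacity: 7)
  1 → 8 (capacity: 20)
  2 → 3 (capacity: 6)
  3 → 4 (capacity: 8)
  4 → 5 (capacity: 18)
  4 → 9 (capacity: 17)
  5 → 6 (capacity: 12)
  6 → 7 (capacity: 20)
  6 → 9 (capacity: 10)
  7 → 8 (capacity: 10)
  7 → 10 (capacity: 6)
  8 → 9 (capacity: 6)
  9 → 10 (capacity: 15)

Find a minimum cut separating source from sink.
Min cut value = 11, edges: (0,1)

Min cut value: 11
Partition: S = [0], T = [1, 2, 3, 4, 5, 6, 7, 8, 9, 10]
Cut edges: (0,1)

By max-flow min-cut theorem, max flow = min cut = 11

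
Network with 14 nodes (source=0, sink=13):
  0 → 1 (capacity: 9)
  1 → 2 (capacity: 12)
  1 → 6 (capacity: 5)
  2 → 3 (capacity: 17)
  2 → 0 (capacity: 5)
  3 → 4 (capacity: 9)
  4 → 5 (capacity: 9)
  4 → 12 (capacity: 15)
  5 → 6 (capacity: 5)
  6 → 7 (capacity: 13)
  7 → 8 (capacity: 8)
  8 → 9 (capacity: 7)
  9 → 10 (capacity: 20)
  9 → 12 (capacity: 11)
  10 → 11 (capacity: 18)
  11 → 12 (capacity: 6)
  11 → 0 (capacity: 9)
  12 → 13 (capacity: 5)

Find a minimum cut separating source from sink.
Min cut value = 5, edges: (12,13)

Min cut value: 5
Partition: S = [0, 1, 2, 3, 4, 5, 6, 7, 8, 9, 10, 11, 12], T = [13]
Cut edges: (12,13)

By max-flow min-cut theorem, max flow = min cut = 5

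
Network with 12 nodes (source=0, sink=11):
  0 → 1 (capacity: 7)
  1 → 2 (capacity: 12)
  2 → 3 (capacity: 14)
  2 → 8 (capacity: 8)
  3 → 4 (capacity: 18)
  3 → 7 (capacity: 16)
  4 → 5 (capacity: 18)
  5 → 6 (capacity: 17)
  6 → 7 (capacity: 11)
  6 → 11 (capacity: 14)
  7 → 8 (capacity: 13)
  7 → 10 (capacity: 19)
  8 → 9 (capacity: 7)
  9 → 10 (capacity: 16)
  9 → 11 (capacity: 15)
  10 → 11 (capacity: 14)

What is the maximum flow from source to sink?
Maximum flow = 7

Max flow: 7

Flow assignment:
  0 → 1: 7/7
  1 → 2: 7/12
  2 → 8: 7/8
  8 → 9: 7/7
  9 → 11: 7/15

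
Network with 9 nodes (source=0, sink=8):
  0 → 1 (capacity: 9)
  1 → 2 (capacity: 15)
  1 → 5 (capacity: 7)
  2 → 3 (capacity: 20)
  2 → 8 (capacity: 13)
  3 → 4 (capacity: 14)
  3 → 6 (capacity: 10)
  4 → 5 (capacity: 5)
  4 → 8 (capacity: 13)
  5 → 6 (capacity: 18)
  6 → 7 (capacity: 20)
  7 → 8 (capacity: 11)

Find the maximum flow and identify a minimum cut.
Max flow = 9, Min cut edges: (0,1)

Maximum flow: 9
Minimum cut: (0,1)
Partition: S = [0], T = [1, 2, 3, 4, 5, 6, 7, 8]

Max-flow min-cut theorem verified: both equal 9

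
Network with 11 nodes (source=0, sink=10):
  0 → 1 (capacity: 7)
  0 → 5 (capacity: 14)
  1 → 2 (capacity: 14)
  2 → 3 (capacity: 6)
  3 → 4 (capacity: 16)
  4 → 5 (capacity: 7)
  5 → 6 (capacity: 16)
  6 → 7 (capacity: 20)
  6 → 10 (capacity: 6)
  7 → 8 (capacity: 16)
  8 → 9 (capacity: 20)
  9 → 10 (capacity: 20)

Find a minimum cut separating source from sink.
Min cut value = 16, edges: (5,6)

Min cut value: 16
Partition: S = [0, 1, 2, 3, 4, 5], T = [6, 7, 8, 9, 10]
Cut edges: (5,6)

By max-flow min-cut theorem, max flow = min cut = 16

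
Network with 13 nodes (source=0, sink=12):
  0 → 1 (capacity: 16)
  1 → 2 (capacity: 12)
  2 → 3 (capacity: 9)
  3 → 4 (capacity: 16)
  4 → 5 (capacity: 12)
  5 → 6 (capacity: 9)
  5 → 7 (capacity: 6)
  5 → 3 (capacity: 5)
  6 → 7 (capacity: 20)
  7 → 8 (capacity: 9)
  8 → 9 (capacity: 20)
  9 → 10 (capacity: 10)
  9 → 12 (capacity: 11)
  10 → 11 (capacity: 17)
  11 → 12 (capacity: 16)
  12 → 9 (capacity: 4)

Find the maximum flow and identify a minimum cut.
Max flow = 9, Min cut edges: (7,8)

Maximum flow: 9
Minimum cut: (7,8)
Partition: S = [0, 1, 2, 3, 4, 5, 6, 7], T = [8, 9, 10, 11, 12]

Max-flow min-cut theorem verified: both equal 9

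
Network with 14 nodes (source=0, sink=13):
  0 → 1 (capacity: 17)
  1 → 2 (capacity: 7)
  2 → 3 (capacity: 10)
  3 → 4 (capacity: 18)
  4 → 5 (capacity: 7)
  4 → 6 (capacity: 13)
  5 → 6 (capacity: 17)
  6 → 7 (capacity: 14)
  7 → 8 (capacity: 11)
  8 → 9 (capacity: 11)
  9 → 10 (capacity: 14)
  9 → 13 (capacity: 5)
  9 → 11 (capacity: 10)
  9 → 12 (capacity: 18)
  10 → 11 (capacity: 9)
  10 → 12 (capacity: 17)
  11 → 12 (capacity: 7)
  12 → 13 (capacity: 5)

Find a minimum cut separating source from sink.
Min cut value = 7, edges: (1,2)

Min cut value: 7
Partition: S = [0, 1], T = [2, 3, 4, 5, 6, 7, 8, 9, 10, 11, 12, 13]
Cut edges: (1,2)

By max-flow min-cut theorem, max flow = min cut = 7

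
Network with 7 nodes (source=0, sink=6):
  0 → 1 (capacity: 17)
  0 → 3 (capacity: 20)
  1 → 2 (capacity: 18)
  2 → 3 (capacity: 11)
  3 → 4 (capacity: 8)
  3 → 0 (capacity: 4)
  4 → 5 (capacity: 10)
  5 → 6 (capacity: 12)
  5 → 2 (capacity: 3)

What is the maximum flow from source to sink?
Maximum flow = 8

Max flow: 8

Flow assignment:
  0 → 1: 11/17
  1 → 2: 11/18
  2 → 3: 11/11
  3 → 4: 8/8
  3 → 0: 3/4
  4 → 5: 8/10
  5 → 6: 8/12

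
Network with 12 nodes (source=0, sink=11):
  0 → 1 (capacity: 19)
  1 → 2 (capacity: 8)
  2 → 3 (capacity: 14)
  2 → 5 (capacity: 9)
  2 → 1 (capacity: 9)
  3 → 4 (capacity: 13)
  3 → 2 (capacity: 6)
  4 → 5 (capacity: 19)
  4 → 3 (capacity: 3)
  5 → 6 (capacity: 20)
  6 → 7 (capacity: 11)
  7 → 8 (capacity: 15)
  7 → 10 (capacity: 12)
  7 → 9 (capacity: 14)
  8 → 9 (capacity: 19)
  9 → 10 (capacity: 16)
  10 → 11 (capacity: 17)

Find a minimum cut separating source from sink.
Min cut value = 8, edges: (1,2)

Min cut value: 8
Partition: S = [0, 1], T = [2, 3, 4, 5, 6, 7, 8, 9, 10, 11]
Cut edges: (1,2)

By max-flow min-cut theorem, max flow = min cut = 8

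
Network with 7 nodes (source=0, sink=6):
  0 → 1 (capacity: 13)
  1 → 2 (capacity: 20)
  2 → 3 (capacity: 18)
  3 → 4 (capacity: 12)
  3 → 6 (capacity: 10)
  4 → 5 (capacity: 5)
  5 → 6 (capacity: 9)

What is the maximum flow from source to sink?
Maximum flow = 13

Max flow: 13

Flow assignment:
  0 → 1: 13/13
  1 → 2: 13/20
  2 → 3: 13/18
  3 → 4: 3/12
  3 → 6: 10/10
  4 → 5: 3/5
  5 → 6: 3/9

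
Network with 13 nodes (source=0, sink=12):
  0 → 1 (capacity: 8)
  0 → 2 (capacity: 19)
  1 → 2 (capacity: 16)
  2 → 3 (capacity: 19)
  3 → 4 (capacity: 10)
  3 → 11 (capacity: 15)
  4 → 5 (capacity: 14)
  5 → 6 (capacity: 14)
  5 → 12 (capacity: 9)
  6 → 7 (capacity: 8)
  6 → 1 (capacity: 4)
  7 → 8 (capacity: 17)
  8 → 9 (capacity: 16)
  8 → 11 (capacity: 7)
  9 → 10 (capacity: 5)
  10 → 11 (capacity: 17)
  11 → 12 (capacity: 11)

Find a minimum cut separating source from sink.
Min cut value = 19, edges: (2,3)

Min cut value: 19
Partition: S = [0, 1, 2], T = [3, 4, 5, 6, 7, 8, 9, 10, 11, 12]
Cut edges: (2,3)

By max-flow min-cut theorem, max flow = min cut = 19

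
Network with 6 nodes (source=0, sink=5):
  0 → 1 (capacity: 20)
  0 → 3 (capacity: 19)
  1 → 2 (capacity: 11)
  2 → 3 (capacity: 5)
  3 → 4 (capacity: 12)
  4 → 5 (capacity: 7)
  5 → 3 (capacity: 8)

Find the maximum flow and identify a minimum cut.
Max flow = 7, Min cut edges: (4,5)

Maximum flow: 7
Minimum cut: (4,5)
Partition: S = [0, 1, 2, 3, 4], T = [5]

Max-flow min-cut theorem verified: both equal 7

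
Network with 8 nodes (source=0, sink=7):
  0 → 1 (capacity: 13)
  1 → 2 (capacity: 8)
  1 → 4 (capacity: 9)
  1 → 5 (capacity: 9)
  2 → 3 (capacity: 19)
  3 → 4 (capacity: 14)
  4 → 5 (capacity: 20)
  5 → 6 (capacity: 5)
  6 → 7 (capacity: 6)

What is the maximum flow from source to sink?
Maximum flow = 5

Max flow: 5

Flow assignment:
  0 → 1: 5/13
  1 → 5: 5/9
  5 → 6: 5/5
  6 → 7: 5/6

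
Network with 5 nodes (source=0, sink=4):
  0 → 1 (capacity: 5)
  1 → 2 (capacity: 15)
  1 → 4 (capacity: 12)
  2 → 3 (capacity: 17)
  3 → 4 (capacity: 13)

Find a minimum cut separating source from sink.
Min cut value = 5, edges: (0,1)

Min cut value: 5
Partition: S = [0], T = [1, 2, 3, 4]
Cut edges: (0,1)

By max-flow min-cut theorem, max flow = min cut = 5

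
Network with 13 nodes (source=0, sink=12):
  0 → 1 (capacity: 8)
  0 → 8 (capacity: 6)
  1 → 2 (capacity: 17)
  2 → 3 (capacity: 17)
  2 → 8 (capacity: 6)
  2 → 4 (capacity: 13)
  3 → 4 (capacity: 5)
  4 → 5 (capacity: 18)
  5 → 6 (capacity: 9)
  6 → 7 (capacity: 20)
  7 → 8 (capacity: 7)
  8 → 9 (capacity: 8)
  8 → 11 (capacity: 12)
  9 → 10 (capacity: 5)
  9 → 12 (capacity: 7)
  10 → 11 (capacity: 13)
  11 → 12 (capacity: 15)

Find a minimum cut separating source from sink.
Min cut value = 14, edges: (0,1), (0,8)

Min cut value: 14
Partition: S = [0], T = [1, 2, 3, 4, 5, 6, 7, 8, 9, 10, 11, 12]
Cut edges: (0,1), (0,8)

By max-flow min-cut theorem, max flow = min cut = 14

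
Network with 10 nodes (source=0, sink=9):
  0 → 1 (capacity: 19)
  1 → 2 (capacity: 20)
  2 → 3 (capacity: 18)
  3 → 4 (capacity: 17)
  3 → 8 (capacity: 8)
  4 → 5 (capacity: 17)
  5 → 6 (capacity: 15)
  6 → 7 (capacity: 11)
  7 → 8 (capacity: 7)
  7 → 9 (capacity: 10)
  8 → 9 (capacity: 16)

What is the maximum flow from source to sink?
Maximum flow = 18

Max flow: 18

Flow assignment:
  0 → 1: 18/19
  1 → 2: 18/20
  2 → 3: 18/18
  3 → 4: 10/17
  3 → 8: 8/8
  4 → 5: 10/17
  5 → 6: 10/15
  6 → 7: 10/11
  7 → 9: 10/10
  8 → 9: 8/16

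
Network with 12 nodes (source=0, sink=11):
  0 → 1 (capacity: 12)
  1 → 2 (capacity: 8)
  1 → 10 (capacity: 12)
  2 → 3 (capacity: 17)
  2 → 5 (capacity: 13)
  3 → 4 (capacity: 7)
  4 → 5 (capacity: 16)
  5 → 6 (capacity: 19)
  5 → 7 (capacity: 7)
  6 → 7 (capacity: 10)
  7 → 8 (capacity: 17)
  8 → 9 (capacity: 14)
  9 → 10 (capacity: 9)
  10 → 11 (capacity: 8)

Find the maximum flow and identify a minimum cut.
Max flow = 8, Min cut edges: (10,11)

Maximum flow: 8
Minimum cut: (10,11)
Partition: S = [0, 1, 2, 3, 4, 5, 6, 7, 8, 9, 10], T = [11]

Max-flow min-cut theorem verified: both equal 8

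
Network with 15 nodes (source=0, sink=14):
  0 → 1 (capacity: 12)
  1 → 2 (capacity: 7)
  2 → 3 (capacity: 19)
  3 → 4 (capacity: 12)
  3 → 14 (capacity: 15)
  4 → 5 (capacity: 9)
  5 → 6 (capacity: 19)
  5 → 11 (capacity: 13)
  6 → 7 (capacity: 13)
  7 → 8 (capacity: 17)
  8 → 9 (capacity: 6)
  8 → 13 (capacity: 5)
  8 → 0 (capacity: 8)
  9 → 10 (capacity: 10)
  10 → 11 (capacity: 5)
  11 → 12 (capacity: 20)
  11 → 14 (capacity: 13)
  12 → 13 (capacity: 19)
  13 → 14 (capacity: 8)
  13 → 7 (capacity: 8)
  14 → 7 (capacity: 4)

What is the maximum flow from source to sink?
Maximum flow = 7

Max flow: 7

Flow assignment:
  0 → 1: 7/12
  1 → 2: 7/7
  2 → 3: 7/19
  3 → 14: 7/15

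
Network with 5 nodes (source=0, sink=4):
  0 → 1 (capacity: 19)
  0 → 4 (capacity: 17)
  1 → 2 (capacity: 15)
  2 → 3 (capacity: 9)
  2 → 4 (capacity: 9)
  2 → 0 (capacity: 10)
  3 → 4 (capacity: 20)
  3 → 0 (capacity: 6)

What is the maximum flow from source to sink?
Maximum flow = 32

Max flow: 32

Flow assignment:
  0 → 1: 15/19
  0 → 4: 17/17
  1 → 2: 15/15
  2 → 3: 6/9
  2 → 4: 9/9
  3 → 4: 6/20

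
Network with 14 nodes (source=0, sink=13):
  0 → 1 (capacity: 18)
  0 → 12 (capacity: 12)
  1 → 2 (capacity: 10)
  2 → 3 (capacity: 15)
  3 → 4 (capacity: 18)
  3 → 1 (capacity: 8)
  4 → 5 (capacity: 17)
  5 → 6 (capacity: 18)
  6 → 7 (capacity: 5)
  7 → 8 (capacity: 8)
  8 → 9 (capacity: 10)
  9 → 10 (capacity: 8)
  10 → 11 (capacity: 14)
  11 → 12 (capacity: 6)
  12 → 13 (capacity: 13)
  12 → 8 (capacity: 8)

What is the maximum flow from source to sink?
Maximum flow = 13

Max flow: 13

Flow assignment:
  0 → 1: 5/18
  0 → 12: 8/12
  1 → 2: 10/10
  2 → 3: 10/15
  3 → 4: 5/18
  3 → 1: 5/8
  4 → 5: 5/17
  5 → 6: 5/18
  6 → 7: 5/5
  7 → 8: 5/8
  8 → 9: 5/10
  9 → 10: 5/8
  10 → 11: 5/14
  11 → 12: 5/6
  12 → 13: 13/13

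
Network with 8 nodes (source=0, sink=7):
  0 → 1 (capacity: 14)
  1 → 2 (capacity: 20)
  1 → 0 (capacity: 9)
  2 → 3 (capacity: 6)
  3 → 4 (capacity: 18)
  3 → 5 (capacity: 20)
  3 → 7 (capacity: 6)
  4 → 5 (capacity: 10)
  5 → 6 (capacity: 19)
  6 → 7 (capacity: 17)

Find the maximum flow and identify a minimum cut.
Max flow = 6, Min cut edges: (2,3)

Maximum flow: 6
Minimum cut: (2,3)
Partition: S = [0, 1, 2], T = [3, 4, 5, 6, 7]

Max-flow min-cut theorem verified: both equal 6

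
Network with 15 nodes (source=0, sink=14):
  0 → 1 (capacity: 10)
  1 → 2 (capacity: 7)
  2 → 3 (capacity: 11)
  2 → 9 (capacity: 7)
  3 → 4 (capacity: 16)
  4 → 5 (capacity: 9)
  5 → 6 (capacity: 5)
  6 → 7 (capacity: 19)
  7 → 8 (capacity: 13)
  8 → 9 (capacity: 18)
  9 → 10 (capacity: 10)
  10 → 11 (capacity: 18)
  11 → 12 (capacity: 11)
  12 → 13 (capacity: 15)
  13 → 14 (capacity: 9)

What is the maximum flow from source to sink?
Maximum flow = 7

Max flow: 7

Flow assignment:
  0 → 1: 7/10
  1 → 2: 7/7
  2 → 9: 7/7
  9 → 10: 7/10
  10 → 11: 7/18
  11 → 12: 7/11
  12 → 13: 7/15
  13 → 14: 7/9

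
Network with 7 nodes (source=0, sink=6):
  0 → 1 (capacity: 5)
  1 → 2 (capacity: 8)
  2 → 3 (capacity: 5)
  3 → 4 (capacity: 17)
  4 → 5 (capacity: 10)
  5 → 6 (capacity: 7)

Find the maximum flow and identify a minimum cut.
Max flow = 5, Min cut edges: (2,3)

Maximum flow: 5
Minimum cut: (2,3)
Partition: S = [0, 1, 2], T = [3, 4, 5, 6]

Max-flow min-cut theorem verified: both equal 5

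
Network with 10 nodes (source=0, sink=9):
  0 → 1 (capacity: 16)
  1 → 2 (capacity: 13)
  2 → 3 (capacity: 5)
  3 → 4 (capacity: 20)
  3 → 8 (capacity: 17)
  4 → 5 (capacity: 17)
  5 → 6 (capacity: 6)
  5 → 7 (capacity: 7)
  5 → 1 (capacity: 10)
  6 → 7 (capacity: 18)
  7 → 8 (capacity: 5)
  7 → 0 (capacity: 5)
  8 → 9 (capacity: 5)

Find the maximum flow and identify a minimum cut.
Max flow = 5, Min cut edges: (8,9)

Maximum flow: 5
Minimum cut: (8,9)
Partition: S = [0, 1, 2, 3, 4, 5, 6, 7, 8], T = [9]

Max-flow min-cut theorem verified: both equal 5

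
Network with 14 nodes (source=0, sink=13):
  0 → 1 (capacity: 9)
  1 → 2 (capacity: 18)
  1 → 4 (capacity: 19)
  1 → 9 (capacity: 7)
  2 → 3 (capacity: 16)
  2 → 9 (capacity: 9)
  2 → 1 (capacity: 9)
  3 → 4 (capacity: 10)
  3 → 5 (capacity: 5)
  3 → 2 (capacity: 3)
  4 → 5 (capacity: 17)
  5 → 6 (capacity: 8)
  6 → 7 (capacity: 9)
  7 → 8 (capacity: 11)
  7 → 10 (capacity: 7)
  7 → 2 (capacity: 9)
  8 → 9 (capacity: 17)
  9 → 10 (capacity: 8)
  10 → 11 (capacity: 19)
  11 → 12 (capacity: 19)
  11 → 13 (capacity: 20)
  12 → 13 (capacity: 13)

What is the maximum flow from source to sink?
Maximum flow = 9

Max flow: 9

Flow assignment:
  0 → 1: 9/9
  1 → 2: 2/18
  1 → 9: 7/7
  2 → 3: 1/16
  2 → 9: 1/9
  3 → 5: 1/5
  5 → 6: 1/8
  6 → 7: 1/9
  7 → 10: 1/7
  9 → 10: 8/8
  10 → 11: 9/19
  11 → 13: 9/20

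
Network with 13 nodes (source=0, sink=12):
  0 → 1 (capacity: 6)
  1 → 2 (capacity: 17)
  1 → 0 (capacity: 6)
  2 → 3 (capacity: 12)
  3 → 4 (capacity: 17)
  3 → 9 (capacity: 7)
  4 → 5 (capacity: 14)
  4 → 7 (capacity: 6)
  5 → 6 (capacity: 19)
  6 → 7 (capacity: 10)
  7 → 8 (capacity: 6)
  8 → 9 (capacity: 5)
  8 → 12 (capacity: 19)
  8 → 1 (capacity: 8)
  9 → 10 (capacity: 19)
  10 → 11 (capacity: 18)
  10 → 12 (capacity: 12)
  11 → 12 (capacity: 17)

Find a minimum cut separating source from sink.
Min cut value = 6, edges: (0,1)

Min cut value: 6
Partition: S = [0], T = [1, 2, 3, 4, 5, 6, 7, 8, 9, 10, 11, 12]
Cut edges: (0,1)

By max-flow min-cut theorem, max flow = min cut = 6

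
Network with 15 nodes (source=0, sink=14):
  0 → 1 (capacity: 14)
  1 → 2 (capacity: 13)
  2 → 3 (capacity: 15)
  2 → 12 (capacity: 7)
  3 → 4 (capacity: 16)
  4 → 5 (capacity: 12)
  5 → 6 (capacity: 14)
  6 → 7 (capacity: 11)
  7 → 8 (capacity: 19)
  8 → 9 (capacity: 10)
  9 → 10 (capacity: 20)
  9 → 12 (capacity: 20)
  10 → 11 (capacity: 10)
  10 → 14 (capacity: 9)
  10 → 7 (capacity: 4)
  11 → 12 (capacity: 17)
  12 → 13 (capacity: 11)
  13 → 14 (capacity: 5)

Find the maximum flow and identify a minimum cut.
Max flow = 13, Min cut edges: (1,2)

Maximum flow: 13
Minimum cut: (1,2)
Partition: S = [0, 1], T = [2, 3, 4, 5, 6, 7, 8, 9, 10, 11, 12, 13, 14]

Max-flow min-cut theorem verified: both equal 13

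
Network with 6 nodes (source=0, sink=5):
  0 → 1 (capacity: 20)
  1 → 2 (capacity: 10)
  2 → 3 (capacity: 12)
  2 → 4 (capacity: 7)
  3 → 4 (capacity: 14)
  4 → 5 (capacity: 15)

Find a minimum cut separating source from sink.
Min cut value = 10, edges: (1,2)

Min cut value: 10
Partition: S = [0, 1], T = [2, 3, 4, 5]
Cut edges: (1,2)

By max-flow min-cut theorem, max flow = min cut = 10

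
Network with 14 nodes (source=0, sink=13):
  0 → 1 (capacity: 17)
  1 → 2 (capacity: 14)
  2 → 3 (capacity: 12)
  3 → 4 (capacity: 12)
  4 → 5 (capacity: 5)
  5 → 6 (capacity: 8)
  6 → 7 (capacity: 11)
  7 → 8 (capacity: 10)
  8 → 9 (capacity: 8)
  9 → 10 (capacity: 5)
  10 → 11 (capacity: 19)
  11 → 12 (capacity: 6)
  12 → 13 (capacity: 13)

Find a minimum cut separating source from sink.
Min cut value = 5, edges: (9,10)

Min cut value: 5
Partition: S = [0, 1, 2, 3, 4, 5, 6, 7, 8, 9], T = [10, 11, 12, 13]
Cut edges: (9,10)

By max-flow min-cut theorem, max flow = min cut = 5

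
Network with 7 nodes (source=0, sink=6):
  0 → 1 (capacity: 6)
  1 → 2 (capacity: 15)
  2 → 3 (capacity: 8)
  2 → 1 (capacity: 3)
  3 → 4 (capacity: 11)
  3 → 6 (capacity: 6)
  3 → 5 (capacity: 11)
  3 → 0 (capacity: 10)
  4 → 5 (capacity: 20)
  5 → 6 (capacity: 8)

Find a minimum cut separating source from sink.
Min cut value = 6, edges: (0,1)

Min cut value: 6
Partition: S = [0], T = [1, 2, 3, 4, 5, 6]
Cut edges: (0,1)

By max-flow min-cut theorem, max flow = min cut = 6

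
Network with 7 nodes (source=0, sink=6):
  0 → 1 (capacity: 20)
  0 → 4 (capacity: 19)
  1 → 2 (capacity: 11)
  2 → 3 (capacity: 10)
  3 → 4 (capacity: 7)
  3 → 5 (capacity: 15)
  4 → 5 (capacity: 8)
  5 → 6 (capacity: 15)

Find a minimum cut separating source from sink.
Min cut value = 15, edges: (5,6)

Min cut value: 15
Partition: S = [0, 1, 2, 3, 4, 5], T = [6]
Cut edges: (5,6)

By max-flow min-cut theorem, max flow = min cut = 15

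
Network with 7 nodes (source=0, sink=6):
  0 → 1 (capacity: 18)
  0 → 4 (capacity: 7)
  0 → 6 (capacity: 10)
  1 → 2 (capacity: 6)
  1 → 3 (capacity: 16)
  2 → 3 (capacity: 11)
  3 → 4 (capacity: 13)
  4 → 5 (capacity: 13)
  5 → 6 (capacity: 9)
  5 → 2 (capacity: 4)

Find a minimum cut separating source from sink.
Min cut value = 19, edges: (0,6), (5,6)

Min cut value: 19
Partition: S = [0, 1, 2, 3, 4, 5], T = [6]
Cut edges: (0,6), (5,6)

By max-flow min-cut theorem, max flow = min cut = 19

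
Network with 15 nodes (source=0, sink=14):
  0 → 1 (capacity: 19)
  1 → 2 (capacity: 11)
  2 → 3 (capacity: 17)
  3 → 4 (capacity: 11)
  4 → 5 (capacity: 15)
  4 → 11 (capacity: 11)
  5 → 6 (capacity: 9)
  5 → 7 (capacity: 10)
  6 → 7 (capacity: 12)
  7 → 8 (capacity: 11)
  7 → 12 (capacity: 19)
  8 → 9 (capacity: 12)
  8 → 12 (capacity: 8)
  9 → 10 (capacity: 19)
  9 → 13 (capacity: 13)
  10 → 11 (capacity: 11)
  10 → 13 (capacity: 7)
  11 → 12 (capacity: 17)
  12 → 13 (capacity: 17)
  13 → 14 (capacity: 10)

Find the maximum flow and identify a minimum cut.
Max flow = 10, Min cut edges: (13,14)

Maximum flow: 10
Minimum cut: (13,14)
Partition: S = [0, 1, 2, 3, 4, 5, 6, 7, 8, 9, 10, 11, 12, 13], T = [14]

Max-flow min-cut theorem verified: both equal 10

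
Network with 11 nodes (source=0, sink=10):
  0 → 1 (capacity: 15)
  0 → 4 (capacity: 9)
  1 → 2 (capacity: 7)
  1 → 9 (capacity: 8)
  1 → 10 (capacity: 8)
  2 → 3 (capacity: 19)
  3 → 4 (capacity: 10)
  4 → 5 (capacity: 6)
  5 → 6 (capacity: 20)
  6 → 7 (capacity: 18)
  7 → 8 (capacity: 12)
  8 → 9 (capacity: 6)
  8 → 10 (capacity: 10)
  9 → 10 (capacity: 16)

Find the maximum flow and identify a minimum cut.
Max flow = 21, Min cut edges: (0,1), (4,5)

Maximum flow: 21
Minimum cut: (0,1), (4,5)
Partition: S = [0, 2, 3, 4], T = [1, 5, 6, 7, 8, 9, 10]

Max-flow min-cut theorem verified: both equal 21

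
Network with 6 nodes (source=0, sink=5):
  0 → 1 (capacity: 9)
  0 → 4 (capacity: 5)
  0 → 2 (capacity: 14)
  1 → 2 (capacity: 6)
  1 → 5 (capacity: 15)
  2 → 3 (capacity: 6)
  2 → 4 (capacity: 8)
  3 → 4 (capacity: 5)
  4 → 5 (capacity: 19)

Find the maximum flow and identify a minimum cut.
Max flow = 27, Min cut edges: (0,1), (0,4), (2,4), (3,4)

Maximum flow: 27
Minimum cut: (0,1), (0,4), (2,4), (3,4)
Partition: S = [0, 2, 3], T = [1, 4, 5]

Max-flow min-cut theorem verified: both equal 27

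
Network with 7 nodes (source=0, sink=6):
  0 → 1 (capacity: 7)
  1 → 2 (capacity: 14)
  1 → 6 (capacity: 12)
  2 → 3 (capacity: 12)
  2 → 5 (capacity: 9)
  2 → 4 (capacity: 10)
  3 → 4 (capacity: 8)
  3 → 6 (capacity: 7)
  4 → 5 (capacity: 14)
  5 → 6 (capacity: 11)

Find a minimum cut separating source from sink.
Min cut value = 7, edges: (0,1)

Min cut value: 7
Partition: S = [0], T = [1, 2, 3, 4, 5, 6]
Cut edges: (0,1)

By max-flow min-cut theorem, max flow = min cut = 7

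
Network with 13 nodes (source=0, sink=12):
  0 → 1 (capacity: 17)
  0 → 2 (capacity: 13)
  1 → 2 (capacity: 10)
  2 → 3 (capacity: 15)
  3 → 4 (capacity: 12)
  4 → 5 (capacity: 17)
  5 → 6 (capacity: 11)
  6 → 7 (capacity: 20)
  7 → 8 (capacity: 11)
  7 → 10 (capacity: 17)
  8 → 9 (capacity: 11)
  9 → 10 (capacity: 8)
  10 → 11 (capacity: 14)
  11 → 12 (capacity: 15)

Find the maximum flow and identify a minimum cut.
Max flow = 11, Min cut edges: (5,6)

Maximum flow: 11
Minimum cut: (5,6)
Partition: S = [0, 1, 2, 3, 4, 5], T = [6, 7, 8, 9, 10, 11, 12]

Max-flow min-cut theorem verified: both equal 11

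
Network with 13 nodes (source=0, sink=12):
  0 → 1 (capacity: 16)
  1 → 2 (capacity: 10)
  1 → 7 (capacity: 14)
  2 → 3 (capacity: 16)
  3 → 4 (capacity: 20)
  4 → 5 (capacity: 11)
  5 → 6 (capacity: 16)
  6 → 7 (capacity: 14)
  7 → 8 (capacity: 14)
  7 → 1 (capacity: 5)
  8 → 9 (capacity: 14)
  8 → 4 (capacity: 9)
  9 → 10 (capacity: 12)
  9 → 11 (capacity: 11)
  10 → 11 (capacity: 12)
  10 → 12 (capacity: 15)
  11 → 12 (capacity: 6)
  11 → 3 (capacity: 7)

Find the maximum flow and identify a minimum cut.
Max flow = 14, Min cut edges: (8,9)

Maximum flow: 14
Minimum cut: (8,9)
Partition: S = [0, 1, 2, 3, 4, 5, 6, 7, 8], T = [9, 10, 11, 12]

Max-flow min-cut theorem verified: both equal 14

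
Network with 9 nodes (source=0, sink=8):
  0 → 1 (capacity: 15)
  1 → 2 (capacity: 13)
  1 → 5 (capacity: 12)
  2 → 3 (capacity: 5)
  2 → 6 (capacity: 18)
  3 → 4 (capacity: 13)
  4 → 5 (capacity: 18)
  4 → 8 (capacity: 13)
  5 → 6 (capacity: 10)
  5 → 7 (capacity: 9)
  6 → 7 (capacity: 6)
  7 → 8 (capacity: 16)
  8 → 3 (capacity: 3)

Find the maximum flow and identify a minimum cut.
Max flow = 15, Min cut edges: (0,1)

Maximum flow: 15
Minimum cut: (0,1)
Partition: S = [0], T = [1, 2, 3, 4, 5, 6, 7, 8]

Max-flow min-cut theorem verified: both equal 15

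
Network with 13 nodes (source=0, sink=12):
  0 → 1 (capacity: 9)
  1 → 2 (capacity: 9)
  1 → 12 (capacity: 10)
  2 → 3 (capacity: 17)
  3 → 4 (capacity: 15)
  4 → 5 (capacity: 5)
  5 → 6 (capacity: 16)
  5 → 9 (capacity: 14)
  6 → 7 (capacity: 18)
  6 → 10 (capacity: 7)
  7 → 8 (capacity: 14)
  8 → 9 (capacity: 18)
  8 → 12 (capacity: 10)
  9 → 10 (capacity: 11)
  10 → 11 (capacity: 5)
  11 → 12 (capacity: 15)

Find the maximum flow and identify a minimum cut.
Max flow = 9, Min cut edges: (0,1)

Maximum flow: 9
Minimum cut: (0,1)
Partition: S = [0], T = [1, 2, 3, 4, 5, 6, 7, 8, 9, 10, 11, 12]

Max-flow min-cut theorem verified: both equal 9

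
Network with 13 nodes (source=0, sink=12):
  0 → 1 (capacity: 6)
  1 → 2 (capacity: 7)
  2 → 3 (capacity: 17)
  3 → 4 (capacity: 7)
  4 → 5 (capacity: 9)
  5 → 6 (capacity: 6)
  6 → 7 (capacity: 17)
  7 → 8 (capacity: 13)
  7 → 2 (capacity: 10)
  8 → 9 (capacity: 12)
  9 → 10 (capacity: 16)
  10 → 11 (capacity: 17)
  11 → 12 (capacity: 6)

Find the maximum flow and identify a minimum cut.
Max flow = 6, Min cut edges: (11,12)

Maximum flow: 6
Minimum cut: (11,12)
Partition: S = [0, 1, 2, 3, 4, 5, 6, 7, 8, 9, 10, 11], T = [12]

Max-flow min-cut theorem verified: both equal 6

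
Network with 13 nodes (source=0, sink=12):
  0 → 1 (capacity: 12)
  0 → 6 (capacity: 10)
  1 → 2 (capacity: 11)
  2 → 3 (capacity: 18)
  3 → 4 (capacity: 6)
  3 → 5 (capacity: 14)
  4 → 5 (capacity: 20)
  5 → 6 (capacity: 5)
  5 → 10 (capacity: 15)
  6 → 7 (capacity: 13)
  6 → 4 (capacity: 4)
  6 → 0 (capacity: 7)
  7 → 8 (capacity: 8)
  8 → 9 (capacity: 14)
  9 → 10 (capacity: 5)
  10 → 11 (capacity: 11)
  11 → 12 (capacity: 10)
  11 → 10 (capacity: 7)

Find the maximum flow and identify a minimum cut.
Max flow = 10, Min cut edges: (11,12)

Maximum flow: 10
Minimum cut: (11,12)
Partition: S = [0, 1, 2, 3, 4, 5, 6, 7, 8, 9, 10, 11], T = [12]

Max-flow min-cut theorem verified: both equal 10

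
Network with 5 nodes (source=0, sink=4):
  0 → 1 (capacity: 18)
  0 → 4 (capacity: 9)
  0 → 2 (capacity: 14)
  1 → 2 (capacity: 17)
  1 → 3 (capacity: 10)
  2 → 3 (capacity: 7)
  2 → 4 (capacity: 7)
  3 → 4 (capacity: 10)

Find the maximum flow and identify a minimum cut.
Max flow = 26, Min cut edges: (0,4), (2,4), (3,4)

Maximum flow: 26
Minimum cut: (0,4), (2,4), (3,4)
Partition: S = [0, 1, 2, 3], T = [4]

Max-flow min-cut theorem verified: both equal 26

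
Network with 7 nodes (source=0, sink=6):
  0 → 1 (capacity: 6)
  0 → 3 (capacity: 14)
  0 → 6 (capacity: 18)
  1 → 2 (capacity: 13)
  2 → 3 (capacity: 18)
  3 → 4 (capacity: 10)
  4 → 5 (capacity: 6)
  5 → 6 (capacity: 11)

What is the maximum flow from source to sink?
Maximum flow = 24

Max flow: 24

Flow assignment:
  0 → 1: 6/6
  0 → 6: 18/18
  1 → 2: 6/13
  2 → 3: 6/18
  3 → 4: 6/10
  4 → 5: 6/6
  5 → 6: 6/11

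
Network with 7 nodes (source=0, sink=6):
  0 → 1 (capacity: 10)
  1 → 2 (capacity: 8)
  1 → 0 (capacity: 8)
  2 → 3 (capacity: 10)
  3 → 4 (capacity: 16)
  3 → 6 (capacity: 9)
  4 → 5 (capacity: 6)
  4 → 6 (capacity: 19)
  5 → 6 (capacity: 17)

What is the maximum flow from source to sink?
Maximum flow = 8

Max flow: 8

Flow assignment:
  0 → 1: 8/10
  1 → 2: 8/8
  2 → 3: 8/10
  3 → 6: 8/9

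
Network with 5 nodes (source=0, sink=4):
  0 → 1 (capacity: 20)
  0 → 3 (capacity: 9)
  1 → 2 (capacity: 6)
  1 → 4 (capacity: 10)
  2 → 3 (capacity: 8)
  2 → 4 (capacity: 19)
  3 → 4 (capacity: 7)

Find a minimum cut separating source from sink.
Min cut value = 23, edges: (1,2), (1,4), (3,4)

Min cut value: 23
Partition: S = [0, 1, 3], T = [2, 4]
Cut edges: (1,2), (1,4), (3,4)

By max-flow min-cut theorem, max flow = min cut = 23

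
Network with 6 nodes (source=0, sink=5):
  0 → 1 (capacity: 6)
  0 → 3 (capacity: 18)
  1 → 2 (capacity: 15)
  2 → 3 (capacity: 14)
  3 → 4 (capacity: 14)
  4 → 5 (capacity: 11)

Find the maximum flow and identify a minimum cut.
Max flow = 11, Min cut edges: (4,5)

Maximum flow: 11
Minimum cut: (4,5)
Partition: S = [0, 1, 2, 3, 4], T = [5]

Max-flow min-cut theorem verified: both equal 11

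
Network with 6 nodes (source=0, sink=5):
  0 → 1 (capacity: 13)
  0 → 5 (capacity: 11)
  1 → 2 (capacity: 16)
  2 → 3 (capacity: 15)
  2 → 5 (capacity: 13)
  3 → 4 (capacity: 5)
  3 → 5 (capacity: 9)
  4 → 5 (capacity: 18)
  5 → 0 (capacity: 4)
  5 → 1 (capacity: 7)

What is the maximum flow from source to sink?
Maximum flow = 24

Max flow: 24

Flow assignment:
  0 → 1: 13/13
  0 → 5: 11/11
  1 → 2: 13/16
  2 → 5: 13/13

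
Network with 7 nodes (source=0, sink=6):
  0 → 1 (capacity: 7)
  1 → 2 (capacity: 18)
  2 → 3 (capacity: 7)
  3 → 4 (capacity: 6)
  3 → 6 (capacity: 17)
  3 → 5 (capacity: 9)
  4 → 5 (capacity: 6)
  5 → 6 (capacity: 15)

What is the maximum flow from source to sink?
Maximum flow = 7

Max flow: 7

Flow assignment:
  0 → 1: 7/7
  1 → 2: 7/18
  2 → 3: 7/7
  3 → 6: 7/17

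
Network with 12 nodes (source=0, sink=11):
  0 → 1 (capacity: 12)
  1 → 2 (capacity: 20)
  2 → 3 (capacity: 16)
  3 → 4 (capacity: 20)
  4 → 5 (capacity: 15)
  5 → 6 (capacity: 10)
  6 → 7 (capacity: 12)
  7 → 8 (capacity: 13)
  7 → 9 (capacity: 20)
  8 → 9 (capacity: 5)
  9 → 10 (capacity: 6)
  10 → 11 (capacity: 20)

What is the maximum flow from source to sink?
Maximum flow = 6

Max flow: 6

Flow assignment:
  0 → 1: 6/12
  1 → 2: 6/20
  2 → 3: 6/16
  3 → 4: 6/20
  4 → 5: 6/15
  5 → 6: 6/10
  6 → 7: 6/12
  7 → 9: 6/20
  9 → 10: 6/6
  10 → 11: 6/20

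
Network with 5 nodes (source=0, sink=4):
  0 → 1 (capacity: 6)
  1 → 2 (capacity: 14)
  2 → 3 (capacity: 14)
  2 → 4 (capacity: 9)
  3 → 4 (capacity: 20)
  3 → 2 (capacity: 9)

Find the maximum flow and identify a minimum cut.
Max flow = 6, Min cut edges: (0,1)

Maximum flow: 6
Minimum cut: (0,1)
Partition: S = [0], T = [1, 2, 3, 4]

Max-flow min-cut theorem verified: both equal 6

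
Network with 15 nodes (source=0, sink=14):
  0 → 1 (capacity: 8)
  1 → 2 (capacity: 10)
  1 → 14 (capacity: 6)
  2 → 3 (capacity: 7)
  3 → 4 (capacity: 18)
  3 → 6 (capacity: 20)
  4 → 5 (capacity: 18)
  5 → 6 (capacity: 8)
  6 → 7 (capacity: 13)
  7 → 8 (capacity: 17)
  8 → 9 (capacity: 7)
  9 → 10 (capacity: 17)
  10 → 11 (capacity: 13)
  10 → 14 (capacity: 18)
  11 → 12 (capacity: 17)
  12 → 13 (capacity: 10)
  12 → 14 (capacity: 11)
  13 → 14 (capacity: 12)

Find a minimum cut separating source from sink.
Min cut value = 8, edges: (0,1)

Min cut value: 8
Partition: S = [0], T = [1, 2, 3, 4, 5, 6, 7, 8, 9, 10, 11, 12, 13, 14]
Cut edges: (0,1)

By max-flow min-cut theorem, max flow = min cut = 8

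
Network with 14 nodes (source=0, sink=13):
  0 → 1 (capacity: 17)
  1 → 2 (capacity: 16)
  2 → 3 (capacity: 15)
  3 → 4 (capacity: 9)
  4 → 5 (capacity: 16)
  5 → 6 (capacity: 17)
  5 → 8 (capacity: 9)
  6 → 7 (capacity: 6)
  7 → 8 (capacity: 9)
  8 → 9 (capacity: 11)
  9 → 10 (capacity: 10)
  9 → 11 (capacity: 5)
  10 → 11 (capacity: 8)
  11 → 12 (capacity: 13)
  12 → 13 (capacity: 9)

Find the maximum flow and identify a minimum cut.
Max flow = 9, Min cut edges: (12,13)

Maximum flow: 9
Minimum cut: (12,13)
Partition: S = [0, 1, 2, 3, 4, 5, 6, 7, 8, 9, 10, 11, 12], T = [13]

Max-flow min-cut theorem verified: both equal 9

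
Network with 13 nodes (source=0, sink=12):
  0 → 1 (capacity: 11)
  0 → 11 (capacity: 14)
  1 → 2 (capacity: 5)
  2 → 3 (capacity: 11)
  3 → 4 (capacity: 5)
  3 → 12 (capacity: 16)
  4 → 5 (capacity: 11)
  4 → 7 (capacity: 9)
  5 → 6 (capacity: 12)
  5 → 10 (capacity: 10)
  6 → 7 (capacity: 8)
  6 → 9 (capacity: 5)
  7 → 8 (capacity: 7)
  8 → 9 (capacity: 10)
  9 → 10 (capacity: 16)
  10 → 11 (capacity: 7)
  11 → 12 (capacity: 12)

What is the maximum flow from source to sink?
Maximum flow = 17

Max flow: 17

Flow assignment:
  0 → 1: 5/11
  0 → 11: 12/14
  1 → 2: 5/5
  2 → 3: 5/11
  3 → 12: 5/16
  11 → 12: 12/12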